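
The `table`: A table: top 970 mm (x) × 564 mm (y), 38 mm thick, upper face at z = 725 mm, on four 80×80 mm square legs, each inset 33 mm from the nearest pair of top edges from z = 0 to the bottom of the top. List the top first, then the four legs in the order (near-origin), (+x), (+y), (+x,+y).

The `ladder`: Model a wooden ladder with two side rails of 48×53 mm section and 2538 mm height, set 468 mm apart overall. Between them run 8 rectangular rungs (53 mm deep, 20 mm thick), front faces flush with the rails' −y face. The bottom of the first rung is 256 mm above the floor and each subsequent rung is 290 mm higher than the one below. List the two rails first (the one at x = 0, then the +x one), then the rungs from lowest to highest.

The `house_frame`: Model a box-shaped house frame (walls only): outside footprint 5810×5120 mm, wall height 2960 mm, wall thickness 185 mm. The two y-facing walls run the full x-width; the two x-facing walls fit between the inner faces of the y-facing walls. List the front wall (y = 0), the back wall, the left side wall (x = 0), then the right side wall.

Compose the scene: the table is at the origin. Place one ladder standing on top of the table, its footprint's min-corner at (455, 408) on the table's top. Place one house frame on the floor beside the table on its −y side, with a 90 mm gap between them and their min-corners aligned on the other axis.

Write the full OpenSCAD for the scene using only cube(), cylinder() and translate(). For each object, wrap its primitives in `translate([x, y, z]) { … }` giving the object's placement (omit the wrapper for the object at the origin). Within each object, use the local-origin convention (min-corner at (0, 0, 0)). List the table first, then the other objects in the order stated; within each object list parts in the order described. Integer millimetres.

translate([0, 0, 687]) cube([970, 564, 38]);
translate([33, 33, 0]) cube([80, 80, 687]);
translate([857, 33, 0]) cube([80, 80, 687]);
translate([33, 451, 0]) cube([80, 80, 687]);
translate([857, 451, 0]) cube([80, 80, 687]);
translate([455, 408, 725]) {
  cube([48, 53, 2538]);
  translate([420, 0, 0]) cube([48, 53, 2538]);
  translate([48, 0, 256]) cube([372, 53, 20]);
  translate([48, 0, 546]) cube([372, 53, 20]);
  translate([48, 0, 836]) cube([372, 53, 20]);
  translate([48, 0, 1126]) cube([372, 53, 20]);
  translate([48, 0, 1416]) cube([372, 53, 20]);
  translate([48, 0, 1706]) cube([372, 53, 20]);
  translate([48, 0, 1996]) cube([372, 53, 20]);
  translate([48, 0, 2286]) cube([372, 53, 20]);
}
translate([0, -5210, 0]) {
  cube([5810, 185, 2960]);
  translate([0, 4935, 0]) cube([5810, 185, 2960]);
  translate([0, 185, 0]) cube([185, 4750, 2960]);
  translate([5625, 185, 0]) cube([185, 4750, 2960]);
}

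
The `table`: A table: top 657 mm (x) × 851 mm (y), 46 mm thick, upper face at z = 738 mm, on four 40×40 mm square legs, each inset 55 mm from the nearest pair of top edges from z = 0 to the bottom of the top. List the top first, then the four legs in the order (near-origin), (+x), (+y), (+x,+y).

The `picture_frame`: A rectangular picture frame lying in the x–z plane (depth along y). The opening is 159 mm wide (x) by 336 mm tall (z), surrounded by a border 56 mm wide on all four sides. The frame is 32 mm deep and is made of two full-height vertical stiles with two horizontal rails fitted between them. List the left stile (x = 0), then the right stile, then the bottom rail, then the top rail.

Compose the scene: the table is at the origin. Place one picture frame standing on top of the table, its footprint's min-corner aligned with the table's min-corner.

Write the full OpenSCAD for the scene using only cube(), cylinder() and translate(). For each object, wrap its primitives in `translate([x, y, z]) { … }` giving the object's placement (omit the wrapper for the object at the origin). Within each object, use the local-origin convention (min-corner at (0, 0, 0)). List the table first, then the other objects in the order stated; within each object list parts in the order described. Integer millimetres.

translate([0, 0, 692]) cube([657, 851, 46]);
translate([55, 55, 0]) cube([40, 40, 692]);
translate([562, 55, 0]) cube([40, 40, 692]);
translate([55, 756, 0]) cube([40, 40, 692]);
translate([562, 756, 0]) cube([40, 40, 692]);
translate([0, 0, 738]) {
  cube([56, 32, 448]);
  translate([215, 0, 0]) cube([56, 32, 448]);
  translate([56, 0, 0]) cube([159, 32, 56]);
  translate([56, 0, 392]) cube([159, 32, 56]);
}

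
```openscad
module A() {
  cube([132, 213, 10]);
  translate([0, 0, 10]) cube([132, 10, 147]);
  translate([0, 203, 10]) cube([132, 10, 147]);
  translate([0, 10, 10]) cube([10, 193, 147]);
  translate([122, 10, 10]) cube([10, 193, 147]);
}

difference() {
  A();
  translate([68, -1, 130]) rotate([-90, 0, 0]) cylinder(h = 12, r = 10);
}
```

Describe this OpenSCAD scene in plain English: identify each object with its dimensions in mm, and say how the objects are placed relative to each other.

A is an open storage box with external size 132×213×157 mm and wall thickness 10 mm (the base is also 10 mm thick). The base covers the whole footprint; the four walls stand on the base, with the y-facing walls full-width and the x-facing walls fitting between their inner faces.

The open box has a circular hole of radius 10 mm through its front wall, centred at (x = 68, z = 130).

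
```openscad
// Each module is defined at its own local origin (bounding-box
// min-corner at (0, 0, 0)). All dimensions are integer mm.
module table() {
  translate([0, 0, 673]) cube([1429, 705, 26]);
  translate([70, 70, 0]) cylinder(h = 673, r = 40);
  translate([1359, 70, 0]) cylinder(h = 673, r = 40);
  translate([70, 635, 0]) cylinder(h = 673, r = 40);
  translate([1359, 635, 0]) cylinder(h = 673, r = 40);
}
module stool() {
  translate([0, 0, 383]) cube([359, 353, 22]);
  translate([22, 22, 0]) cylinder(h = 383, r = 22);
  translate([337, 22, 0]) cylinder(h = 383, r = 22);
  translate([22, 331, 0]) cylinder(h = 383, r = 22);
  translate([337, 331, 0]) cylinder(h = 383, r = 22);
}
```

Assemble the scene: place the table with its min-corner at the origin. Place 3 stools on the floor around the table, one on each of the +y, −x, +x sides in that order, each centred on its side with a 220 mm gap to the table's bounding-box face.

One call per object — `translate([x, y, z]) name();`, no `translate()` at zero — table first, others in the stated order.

table();
translate([535, 925, 0]) stool();
translate([-579, 176, 0]) stool();
translate([1649, 176, 0]) stool();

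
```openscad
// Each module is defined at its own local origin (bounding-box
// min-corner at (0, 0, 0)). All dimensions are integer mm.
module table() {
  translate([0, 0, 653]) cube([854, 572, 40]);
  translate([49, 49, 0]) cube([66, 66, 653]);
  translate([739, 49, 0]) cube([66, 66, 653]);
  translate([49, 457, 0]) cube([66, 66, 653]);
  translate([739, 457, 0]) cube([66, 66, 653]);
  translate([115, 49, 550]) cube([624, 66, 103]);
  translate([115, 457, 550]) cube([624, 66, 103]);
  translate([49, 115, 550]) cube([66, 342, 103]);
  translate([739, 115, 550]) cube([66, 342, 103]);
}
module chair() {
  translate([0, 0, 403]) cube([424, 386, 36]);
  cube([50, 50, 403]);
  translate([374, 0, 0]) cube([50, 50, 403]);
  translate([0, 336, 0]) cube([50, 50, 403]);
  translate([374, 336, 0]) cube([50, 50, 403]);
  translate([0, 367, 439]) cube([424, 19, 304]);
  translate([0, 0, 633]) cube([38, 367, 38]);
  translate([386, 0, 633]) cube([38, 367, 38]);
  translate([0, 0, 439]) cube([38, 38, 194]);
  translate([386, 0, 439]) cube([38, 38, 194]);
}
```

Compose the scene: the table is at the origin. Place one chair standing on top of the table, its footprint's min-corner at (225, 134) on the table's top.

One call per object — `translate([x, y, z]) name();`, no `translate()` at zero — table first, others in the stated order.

table();
translate([225, 134, 693]) chair();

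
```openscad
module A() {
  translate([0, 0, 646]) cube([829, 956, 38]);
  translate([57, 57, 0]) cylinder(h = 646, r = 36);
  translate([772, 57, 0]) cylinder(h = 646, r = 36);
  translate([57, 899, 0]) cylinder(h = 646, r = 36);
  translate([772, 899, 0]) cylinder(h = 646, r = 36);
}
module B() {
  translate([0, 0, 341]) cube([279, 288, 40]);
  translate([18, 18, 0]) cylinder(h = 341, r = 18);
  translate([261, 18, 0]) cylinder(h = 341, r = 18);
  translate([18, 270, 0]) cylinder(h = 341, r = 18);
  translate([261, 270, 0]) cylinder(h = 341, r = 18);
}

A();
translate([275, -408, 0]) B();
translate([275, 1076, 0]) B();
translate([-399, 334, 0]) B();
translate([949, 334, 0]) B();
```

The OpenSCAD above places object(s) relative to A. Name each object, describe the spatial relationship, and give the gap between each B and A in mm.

Each stool's nearest face is 120 mm from the table's bounding box.

A is a table. B is a stool. Four stools sit around the table at the −y, +y, −x, +x sides. The gap between each stool and the table is 120 mm.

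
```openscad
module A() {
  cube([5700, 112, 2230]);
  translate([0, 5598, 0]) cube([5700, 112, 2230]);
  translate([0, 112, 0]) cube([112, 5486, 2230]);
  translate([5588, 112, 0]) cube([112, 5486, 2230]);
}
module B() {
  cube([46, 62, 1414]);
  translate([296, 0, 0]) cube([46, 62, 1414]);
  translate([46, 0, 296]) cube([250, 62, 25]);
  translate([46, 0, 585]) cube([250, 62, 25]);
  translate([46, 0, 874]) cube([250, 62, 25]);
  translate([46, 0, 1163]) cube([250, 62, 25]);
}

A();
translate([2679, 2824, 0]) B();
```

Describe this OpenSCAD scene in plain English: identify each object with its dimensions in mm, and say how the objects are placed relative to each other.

A is the wall frame of a small rectangular building: four walls, each 2230 mm tall and 112 mm thick, enclosing a footprint 5700 mm (x) by 5710 mm (y) outside-to-outside, with no floor or roof. The front and back walls (the −y and +y sides) span the full width; the two side walls fit between them.

B is a straight ladder. Two 46×62 mm vertical rails, 1414 mm tall, stand 342 mm apart (outside-to-outside) with their front faces coplanar on the −y side. 4 rungs, each 62 mm deep and 25 mm tall, span between the inner faces of the rails, front faces flush with the rails. The lowest rung's underside is at z = 296 mm and rungs are spaced 289 mm apart (underside to underside).

The ladder sits inside the house frame, centred.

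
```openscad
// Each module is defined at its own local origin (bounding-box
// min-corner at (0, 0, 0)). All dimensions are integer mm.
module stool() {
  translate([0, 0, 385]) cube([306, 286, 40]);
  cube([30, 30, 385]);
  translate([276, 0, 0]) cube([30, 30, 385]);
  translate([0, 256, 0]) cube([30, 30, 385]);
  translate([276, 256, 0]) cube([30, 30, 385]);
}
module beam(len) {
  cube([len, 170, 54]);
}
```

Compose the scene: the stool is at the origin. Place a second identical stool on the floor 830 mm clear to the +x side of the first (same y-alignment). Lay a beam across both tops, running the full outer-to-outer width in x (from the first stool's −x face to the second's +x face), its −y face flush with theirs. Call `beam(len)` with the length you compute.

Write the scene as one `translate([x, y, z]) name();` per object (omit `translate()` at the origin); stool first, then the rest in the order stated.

stool();
translate([1136, 0, 0]) stool();
translate([0, 0, 425]) beam(1442);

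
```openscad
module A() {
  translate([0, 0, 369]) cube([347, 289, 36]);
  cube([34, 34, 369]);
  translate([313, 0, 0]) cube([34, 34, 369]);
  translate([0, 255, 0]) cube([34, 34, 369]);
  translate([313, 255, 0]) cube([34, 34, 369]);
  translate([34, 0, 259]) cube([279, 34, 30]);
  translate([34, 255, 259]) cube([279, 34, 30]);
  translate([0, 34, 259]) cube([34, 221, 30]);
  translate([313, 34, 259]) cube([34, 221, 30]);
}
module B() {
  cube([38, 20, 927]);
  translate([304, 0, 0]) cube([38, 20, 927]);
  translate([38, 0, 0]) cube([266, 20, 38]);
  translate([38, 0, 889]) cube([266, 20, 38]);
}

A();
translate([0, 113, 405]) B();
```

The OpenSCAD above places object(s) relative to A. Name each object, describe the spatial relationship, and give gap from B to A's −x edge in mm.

The picture frame's min-x is at 0; the stool's min-x is 0; gap = 0 mm.

A is a stool. B is a picture frame. The picture frame is on top of the stool. The gap from the picture frame to the stool's −x edge is 0 mm.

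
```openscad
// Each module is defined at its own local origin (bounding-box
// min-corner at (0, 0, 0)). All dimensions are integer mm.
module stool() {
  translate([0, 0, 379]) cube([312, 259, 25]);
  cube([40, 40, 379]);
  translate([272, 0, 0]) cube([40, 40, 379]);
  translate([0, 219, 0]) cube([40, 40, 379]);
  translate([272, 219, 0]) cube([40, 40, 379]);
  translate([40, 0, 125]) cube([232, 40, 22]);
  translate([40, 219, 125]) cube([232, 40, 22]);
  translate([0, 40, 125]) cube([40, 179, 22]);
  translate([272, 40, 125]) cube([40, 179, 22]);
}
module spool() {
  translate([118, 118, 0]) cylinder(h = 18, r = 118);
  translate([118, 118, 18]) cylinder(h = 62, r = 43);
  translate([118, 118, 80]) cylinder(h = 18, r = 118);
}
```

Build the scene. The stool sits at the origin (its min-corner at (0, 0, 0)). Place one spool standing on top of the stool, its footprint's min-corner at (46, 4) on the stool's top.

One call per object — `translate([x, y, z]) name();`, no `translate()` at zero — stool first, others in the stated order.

stool();
translate([46, 4, 404]) spool();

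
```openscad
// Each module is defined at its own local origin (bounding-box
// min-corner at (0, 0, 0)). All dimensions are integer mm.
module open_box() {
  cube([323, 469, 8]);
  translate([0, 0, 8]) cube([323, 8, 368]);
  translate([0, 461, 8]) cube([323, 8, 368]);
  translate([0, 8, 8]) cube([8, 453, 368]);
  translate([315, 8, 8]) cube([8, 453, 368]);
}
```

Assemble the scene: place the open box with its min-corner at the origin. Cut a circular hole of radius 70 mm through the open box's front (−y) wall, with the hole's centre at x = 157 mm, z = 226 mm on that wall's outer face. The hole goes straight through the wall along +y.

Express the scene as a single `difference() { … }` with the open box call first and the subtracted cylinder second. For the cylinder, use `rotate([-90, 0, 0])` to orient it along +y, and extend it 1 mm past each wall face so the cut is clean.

difference() {
  open_box();
  translate([157, -1, 226]) rotate([-90, 0, 0]) cylinder(h = 10, r = 70);
}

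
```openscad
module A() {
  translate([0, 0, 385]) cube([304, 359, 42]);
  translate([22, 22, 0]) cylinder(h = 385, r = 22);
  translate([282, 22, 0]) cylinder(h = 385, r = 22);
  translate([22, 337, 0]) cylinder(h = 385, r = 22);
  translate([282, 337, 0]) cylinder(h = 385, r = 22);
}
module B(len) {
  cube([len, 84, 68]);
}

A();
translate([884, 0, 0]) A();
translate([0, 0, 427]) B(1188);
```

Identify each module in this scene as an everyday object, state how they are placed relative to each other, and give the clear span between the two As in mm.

A is a stool. B is a beam. A beam spans the tops of two stools. The clear span between the two stools is 580 mm.

Second stool starts at x = 884; first ends at x = 304; clear span = 884 − 304 = 580 mm.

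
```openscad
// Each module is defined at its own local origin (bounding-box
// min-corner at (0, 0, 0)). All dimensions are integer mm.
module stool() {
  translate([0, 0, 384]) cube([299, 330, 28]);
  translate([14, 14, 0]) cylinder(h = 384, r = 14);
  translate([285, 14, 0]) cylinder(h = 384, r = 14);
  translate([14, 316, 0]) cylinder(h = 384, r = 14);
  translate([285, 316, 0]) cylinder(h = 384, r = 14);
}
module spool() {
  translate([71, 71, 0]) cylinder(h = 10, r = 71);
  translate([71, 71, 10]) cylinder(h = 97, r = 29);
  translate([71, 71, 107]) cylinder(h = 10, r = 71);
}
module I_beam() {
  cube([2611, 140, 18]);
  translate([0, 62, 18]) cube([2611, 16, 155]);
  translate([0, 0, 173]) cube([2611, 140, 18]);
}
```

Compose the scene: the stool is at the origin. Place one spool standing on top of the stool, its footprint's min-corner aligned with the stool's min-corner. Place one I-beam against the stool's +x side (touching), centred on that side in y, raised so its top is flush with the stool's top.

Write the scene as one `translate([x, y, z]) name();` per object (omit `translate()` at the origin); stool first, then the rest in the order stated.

stool();
translate([0, 0, 412]) spool();
translate([299, 95, 221]) I_beam();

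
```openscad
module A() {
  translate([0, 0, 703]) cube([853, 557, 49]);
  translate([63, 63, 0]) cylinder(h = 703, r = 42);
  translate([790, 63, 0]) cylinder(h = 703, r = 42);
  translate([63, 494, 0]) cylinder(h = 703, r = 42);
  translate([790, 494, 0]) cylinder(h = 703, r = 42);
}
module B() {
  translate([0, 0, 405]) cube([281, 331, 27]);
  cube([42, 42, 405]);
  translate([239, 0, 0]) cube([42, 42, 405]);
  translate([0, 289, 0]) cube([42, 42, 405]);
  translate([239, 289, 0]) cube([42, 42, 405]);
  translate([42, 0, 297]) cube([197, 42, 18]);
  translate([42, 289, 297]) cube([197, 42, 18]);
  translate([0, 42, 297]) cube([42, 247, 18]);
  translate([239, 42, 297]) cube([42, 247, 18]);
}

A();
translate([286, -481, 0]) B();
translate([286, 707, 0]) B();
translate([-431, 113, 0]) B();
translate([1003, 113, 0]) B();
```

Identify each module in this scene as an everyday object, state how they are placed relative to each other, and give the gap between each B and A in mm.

A is a table. B is a stool. Four stools sit around the table at the −y, +y, −x, +x sides. The gap between each stool and the table is 150 mm.

Each stool's nearest face is 150 mm from the table's bounding box.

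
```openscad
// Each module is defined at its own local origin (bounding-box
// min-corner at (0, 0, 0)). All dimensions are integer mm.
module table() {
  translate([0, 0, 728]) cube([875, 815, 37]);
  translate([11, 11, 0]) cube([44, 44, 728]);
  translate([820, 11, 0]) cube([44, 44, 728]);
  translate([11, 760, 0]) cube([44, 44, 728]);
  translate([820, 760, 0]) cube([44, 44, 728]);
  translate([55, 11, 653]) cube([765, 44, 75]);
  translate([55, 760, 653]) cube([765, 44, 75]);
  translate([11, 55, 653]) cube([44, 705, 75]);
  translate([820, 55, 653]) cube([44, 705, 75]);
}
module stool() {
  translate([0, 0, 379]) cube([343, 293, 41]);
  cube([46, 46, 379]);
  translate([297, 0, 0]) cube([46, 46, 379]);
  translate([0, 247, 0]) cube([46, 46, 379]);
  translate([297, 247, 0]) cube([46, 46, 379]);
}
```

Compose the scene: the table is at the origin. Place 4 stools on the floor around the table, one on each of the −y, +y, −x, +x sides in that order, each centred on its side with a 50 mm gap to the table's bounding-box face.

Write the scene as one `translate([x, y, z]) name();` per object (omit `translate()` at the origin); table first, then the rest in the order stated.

table();
translate([266, -343, 0]) stool();
translate([266, 865, 0]) stool();
translate([-393, 261, 0]) stool();
translate([925, 261, 0]) stool();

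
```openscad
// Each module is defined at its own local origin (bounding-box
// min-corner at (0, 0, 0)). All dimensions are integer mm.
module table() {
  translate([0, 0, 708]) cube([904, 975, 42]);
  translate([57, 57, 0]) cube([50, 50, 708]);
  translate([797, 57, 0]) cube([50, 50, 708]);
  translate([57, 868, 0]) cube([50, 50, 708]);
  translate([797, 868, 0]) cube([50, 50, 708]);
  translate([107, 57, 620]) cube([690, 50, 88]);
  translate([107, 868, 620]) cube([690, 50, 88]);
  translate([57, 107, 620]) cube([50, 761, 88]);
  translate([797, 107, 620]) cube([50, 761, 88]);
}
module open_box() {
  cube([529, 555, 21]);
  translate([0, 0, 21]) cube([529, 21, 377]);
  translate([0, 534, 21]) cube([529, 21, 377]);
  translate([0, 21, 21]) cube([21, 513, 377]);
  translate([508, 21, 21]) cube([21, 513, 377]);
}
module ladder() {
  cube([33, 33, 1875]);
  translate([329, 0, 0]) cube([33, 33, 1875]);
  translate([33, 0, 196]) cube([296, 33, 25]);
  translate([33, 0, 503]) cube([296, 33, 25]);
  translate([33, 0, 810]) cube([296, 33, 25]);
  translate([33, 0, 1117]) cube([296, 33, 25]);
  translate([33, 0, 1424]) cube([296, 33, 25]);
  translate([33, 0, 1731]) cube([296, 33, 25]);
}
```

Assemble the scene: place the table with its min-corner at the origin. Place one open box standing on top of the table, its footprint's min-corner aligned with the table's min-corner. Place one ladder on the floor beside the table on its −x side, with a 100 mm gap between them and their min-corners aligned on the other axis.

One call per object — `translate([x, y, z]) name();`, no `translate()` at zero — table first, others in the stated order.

table();
translate([0, 0, 750]) open_box();
translate([-462, 0, 0]) ladder();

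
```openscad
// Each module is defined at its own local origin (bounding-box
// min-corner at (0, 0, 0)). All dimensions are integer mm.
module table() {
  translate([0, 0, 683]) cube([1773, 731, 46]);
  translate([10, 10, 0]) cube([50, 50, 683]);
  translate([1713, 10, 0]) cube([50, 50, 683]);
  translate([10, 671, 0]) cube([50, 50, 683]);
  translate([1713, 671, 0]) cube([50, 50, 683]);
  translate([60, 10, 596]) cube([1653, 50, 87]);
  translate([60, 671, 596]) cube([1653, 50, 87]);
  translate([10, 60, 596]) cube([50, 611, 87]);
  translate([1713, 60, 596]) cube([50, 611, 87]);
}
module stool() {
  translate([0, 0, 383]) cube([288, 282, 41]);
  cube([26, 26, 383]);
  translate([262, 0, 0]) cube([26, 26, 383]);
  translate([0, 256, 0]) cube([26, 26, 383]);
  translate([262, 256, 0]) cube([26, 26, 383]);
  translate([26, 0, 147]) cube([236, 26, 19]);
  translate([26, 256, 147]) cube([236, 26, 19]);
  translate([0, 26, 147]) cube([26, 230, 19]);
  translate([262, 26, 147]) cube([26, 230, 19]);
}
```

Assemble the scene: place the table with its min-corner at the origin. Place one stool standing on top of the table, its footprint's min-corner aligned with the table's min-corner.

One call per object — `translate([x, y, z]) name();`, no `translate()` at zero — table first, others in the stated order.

table();
translate([0, 0, 729]) stool();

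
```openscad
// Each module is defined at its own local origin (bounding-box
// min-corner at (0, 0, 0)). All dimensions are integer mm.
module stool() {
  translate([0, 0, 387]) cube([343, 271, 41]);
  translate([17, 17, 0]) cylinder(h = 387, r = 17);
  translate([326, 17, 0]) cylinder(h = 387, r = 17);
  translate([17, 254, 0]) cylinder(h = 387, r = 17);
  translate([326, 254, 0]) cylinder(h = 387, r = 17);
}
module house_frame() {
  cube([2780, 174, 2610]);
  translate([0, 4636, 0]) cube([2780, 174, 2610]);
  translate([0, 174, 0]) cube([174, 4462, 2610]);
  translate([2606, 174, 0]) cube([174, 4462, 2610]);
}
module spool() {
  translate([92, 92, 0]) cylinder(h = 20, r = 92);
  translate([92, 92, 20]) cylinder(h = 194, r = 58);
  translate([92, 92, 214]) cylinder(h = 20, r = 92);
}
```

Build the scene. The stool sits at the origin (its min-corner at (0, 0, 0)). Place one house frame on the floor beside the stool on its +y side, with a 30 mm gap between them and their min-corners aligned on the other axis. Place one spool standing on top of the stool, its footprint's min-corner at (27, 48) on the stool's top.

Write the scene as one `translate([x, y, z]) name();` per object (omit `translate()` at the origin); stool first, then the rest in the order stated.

stool();
translate([0, 301, 0]) house_frame();
translate([27, 48, 428]) spool();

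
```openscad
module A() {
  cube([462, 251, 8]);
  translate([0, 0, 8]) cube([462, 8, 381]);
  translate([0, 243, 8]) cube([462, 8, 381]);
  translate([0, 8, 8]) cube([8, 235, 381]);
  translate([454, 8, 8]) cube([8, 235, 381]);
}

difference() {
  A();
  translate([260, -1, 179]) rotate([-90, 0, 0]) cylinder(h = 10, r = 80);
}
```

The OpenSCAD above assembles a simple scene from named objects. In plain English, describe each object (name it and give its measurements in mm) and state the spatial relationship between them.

A is an open storage box with external size 462×251×389 mm and wall thickness 8 mm (the base is also 8 mm thick). The base covers the whole footprint; the four walls stand on the base, with the y-facing walls full-width and the x-facing walls fitting between their inner faces.

The open box has a circular hole of radius 80 mm through its front wall, centred at (x = 260, z = 179).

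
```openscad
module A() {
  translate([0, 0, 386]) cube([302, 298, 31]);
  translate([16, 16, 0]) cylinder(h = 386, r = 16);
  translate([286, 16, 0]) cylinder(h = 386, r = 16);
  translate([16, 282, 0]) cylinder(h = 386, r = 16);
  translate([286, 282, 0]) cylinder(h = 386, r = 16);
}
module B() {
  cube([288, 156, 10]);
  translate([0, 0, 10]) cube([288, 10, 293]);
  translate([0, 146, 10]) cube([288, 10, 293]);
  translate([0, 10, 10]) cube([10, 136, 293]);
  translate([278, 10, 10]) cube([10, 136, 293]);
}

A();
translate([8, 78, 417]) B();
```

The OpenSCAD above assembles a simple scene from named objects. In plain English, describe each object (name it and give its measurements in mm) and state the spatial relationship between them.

A is a four-legged stool. The seat is 302×298 mm, 31 mm thick, top at z = 417 mm. It stands on four round legs, each 32 mm in diameter, from z = 0 to the seat underside, each leg's axis is inset half a diameter from the nearest pair of seat edges (so the leg's bounding box is flush with the corner).

B is an open-topped rectangular box: outside dimensions 288×156×303 mm, with a uniform wall and base thickness of 10 mm. The base is a full 288×156 slab on the floor; four walls sit on top of the base. The front and back walls (the −y and +y sides) span the full width; the two side walls fit between them.

The open box is on top of the stool.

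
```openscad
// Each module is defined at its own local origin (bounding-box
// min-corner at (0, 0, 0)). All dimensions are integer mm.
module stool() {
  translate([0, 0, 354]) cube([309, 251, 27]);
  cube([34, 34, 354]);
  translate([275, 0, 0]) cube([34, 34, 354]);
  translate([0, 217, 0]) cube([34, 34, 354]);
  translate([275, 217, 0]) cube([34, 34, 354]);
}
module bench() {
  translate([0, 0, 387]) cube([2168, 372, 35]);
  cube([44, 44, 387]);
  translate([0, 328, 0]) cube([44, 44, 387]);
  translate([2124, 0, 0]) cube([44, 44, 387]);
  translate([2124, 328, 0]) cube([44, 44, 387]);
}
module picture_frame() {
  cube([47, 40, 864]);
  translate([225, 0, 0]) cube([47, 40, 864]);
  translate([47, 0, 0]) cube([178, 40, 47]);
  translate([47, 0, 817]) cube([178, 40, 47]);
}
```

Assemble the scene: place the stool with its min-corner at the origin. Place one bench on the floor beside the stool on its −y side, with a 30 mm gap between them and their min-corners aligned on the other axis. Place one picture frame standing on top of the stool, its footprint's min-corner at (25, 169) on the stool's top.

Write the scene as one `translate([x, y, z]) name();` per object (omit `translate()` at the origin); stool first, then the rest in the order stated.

stool();
translate([0, -402, 0]) bench();
translate([25, 169, 381]) picture_frame();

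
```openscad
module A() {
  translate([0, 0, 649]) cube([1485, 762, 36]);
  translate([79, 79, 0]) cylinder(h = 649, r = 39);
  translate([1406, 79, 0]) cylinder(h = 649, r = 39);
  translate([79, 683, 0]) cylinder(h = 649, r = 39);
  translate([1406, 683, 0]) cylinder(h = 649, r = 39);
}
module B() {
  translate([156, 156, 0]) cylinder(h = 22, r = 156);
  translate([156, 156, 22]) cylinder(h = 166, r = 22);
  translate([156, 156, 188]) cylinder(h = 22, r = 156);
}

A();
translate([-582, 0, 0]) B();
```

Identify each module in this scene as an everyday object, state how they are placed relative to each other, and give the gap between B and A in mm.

A is a table. B is a spool. The spool is on the floor beside the table on its −x side. The gap between the spool and the table is 270 mm.

The spool's nearest face is 270 mm from the table's −x face.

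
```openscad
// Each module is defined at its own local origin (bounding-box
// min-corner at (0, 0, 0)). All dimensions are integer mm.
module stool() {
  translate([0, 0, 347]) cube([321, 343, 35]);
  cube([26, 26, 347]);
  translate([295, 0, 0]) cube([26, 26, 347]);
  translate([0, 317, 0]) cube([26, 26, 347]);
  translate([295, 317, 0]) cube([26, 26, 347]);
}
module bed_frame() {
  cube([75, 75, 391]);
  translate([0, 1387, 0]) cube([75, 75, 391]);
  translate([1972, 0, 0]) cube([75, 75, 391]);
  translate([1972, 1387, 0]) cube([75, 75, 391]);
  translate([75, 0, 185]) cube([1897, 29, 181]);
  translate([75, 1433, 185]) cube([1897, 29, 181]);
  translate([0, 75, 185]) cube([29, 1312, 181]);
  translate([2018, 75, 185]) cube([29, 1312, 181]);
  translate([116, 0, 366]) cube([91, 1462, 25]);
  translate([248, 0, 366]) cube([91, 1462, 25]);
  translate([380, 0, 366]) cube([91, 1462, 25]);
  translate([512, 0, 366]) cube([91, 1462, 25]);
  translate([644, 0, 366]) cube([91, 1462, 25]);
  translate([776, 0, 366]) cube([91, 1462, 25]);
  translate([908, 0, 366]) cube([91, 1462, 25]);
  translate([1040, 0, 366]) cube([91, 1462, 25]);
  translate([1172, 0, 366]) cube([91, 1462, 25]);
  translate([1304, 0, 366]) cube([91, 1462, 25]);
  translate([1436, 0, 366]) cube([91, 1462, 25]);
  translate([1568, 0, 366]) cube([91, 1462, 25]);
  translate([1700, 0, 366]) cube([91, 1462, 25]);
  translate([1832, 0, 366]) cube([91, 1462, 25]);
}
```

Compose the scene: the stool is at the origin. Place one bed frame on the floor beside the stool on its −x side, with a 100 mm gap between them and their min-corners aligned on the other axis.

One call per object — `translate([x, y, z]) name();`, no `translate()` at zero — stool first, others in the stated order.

stool();
translate([-2147, 0, 0]) bed_frame();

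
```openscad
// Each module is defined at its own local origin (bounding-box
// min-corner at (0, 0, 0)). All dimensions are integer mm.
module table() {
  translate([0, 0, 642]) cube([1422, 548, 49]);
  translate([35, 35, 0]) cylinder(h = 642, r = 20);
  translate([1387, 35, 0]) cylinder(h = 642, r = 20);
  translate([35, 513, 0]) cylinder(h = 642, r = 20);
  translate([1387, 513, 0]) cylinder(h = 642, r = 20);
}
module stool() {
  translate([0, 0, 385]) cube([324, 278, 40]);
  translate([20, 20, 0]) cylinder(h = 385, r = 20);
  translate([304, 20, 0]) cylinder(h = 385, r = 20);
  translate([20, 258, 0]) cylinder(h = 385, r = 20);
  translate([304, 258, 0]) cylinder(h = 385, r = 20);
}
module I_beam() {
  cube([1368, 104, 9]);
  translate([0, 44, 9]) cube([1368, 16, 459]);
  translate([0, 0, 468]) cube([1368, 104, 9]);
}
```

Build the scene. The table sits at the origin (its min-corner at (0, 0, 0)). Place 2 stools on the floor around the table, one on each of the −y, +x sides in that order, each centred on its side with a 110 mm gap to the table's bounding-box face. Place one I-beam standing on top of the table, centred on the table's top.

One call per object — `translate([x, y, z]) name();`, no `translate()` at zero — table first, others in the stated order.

table();
translate([549, -388, 0]) stool();
translate([1532, 135, 0]) stool();
translate([27, 222, 691]) I_beam();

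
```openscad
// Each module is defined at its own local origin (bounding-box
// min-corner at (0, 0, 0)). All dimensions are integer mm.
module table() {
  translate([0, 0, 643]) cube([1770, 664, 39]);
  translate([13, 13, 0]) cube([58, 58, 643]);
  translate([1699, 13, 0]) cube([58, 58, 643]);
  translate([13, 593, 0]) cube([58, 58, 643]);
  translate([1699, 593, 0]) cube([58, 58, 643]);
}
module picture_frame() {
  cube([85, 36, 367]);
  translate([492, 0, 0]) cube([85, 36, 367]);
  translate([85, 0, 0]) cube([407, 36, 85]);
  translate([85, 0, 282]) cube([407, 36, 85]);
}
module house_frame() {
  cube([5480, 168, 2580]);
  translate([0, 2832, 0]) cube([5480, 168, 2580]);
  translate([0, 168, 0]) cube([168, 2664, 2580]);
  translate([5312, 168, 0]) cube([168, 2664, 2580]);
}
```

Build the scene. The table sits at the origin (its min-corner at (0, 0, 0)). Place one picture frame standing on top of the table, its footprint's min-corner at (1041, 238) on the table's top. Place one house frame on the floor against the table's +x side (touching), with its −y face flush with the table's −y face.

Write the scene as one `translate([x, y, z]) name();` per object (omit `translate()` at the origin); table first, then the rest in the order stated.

table();
translate([1041, 238, 682]) picture_frame();
translate([1770, 0, 0]) house_frame();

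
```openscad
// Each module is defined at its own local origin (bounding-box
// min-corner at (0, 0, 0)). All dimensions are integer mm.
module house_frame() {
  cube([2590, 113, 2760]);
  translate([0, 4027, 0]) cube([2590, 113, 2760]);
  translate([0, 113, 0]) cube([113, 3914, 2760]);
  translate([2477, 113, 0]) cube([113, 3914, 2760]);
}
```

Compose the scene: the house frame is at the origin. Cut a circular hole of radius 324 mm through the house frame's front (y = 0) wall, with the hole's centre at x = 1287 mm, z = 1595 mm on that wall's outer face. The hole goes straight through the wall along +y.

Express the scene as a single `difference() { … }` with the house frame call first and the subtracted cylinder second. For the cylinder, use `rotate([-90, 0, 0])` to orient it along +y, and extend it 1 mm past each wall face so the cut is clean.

difference() {
  house_frame();
  translate([1287, -1, 1595]) rotate([-90, 0, 0]) cylinder(h = 115, r = 324);
}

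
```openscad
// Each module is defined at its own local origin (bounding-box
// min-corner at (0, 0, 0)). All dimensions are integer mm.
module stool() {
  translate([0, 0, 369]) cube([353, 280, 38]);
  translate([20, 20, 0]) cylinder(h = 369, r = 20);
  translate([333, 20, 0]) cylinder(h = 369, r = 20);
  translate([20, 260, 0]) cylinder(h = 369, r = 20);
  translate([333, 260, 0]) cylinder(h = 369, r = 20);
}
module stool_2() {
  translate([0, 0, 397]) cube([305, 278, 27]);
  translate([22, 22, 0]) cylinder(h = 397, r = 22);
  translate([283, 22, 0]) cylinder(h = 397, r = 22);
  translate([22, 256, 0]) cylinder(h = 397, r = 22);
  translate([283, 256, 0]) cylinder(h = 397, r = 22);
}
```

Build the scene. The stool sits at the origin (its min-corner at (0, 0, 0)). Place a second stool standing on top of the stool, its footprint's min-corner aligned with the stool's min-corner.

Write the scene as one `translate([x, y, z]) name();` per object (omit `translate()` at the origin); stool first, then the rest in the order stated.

stool();
translate([0, 0, 407]) stool_2();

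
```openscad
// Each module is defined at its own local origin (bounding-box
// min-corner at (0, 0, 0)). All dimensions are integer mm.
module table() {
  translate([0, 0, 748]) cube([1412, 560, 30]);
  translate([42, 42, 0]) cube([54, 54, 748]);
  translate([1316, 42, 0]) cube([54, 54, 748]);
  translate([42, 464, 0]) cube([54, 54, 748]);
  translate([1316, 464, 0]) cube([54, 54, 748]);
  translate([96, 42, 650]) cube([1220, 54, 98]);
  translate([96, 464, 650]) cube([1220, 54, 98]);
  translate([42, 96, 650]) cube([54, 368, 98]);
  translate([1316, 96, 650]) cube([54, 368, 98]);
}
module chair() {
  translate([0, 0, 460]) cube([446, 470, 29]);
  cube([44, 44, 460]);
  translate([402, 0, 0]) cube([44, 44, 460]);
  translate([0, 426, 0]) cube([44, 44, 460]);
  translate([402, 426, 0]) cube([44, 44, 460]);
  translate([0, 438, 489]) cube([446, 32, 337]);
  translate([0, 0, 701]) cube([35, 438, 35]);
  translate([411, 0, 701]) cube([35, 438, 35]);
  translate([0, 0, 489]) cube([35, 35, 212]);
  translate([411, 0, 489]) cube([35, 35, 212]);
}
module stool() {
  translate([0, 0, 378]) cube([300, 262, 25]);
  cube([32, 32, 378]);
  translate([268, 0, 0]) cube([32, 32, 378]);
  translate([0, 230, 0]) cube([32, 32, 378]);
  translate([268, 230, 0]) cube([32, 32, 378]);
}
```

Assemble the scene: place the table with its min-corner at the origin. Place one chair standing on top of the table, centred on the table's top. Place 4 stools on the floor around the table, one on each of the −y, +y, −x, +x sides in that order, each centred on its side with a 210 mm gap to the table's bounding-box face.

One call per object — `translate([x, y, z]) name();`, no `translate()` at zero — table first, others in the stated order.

table();
translate([483, 45, 778]) chair();
translate([556, -472, 0]) stool();
translate([556, 770, 0]) stool();
translate([-510, 149, 0]) stool();
translate([1622, 149, 0]) stool();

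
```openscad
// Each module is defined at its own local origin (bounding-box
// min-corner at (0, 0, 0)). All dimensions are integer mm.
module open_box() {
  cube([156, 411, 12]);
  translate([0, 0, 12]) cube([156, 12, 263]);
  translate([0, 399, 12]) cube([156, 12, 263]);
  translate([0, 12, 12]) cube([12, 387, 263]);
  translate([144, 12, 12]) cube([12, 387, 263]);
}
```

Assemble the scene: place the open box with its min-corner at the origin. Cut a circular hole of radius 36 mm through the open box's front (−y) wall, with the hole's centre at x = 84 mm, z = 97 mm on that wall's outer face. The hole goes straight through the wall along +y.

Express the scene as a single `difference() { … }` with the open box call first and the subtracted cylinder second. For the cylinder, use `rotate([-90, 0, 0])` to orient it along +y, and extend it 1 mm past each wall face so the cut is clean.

difference() {
  open_box();
  translate([84, -1, 97]) rotate([-90, 0, 0]) cylinder(h = 14, r = 36);
}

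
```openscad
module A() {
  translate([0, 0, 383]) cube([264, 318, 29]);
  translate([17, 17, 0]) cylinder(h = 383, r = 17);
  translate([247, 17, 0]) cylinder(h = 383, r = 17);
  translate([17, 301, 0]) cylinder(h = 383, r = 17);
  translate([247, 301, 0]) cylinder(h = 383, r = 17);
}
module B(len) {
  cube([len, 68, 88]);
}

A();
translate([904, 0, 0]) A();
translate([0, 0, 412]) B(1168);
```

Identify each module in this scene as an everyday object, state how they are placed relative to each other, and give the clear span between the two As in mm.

A is a stool. B is a beam. A beam spans the tops of two stools. The clear span between the two stools is 640 mm.

Second stool starts at x = 904; first ends at x = 264; clear span = 904 − 264 = 640 mm.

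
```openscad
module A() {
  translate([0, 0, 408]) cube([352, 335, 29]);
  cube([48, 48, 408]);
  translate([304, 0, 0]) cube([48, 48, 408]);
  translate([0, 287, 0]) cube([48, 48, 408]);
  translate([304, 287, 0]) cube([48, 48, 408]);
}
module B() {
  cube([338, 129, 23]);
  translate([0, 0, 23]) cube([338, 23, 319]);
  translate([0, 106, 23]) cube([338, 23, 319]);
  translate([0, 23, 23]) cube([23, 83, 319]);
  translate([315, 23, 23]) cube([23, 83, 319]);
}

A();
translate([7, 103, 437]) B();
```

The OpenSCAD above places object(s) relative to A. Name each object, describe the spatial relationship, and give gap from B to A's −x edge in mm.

A is a stool. B is an open box. The open box is on top of the stool, centred. The gap from the open box to the stool's −x edge is 7 mm.

The open box's min-x is at 7; the stool's min-x is 0; gap = 7 mm.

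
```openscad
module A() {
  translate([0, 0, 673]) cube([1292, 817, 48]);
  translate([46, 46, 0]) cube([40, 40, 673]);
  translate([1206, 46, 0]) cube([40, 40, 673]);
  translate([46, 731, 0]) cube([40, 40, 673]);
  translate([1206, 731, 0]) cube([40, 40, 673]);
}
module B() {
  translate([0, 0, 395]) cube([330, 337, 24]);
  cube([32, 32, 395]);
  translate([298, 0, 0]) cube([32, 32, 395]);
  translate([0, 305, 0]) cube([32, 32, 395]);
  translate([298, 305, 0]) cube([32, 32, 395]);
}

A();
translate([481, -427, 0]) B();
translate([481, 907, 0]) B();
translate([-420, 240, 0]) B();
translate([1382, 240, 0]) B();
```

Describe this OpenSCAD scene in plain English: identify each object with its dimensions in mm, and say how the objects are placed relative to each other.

A is a rectangular dining table. The top is 1292×817×48 mm with its upper surface at z = 721 mm. It stands on four 40×40 mm square legs, each inset 46 mm from the nearest pair of top edges, running from the floor to the underside of the top.

B is a four-legged stool. The seat is a 330×337×24 mm slab whose top surface is at z = 419 mm; four square legs, each 32×32 mm in cross-section, run from the floor (z = 0) to the underside of the seat, each flush with a corner of the seat.

Four stools sit around the table at the −y, +y, −x, +x sides.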